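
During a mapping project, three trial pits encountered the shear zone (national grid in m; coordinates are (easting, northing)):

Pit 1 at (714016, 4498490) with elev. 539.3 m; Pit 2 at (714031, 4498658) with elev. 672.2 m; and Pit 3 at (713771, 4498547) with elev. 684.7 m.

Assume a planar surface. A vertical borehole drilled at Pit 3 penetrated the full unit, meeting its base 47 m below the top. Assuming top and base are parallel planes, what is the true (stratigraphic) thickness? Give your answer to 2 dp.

Let the plane be z = a·E + b·N + c.
Pit 2−Pit 1: 15a + 168b = 132.9;  Pit 3−Pit 1: −245a + 57b = 145.4.
Solving gives a = −0.40109, b = 0.82688.
|∇z| = √(a²+b²) = 0.91903, so dip δ = arctan(0.91903) = 42.58°.
True thickness = vertical thickness × cos δ = 47 × cos 42.58° = 34.61 m.

34.61 m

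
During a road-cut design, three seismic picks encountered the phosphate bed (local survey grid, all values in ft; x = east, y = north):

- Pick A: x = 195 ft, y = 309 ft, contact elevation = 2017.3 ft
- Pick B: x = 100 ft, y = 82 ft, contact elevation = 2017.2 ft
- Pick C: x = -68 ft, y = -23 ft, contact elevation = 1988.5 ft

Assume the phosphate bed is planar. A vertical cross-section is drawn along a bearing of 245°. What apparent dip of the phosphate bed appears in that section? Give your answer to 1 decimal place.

Two edge vectors: Pick A→Pick B = (-95, -227, -0.1), Pick A→Pick C = (-263, -332, -28.8).
Normal n = (Pick A→Pick B) × (Pick A→Pick C) = (6504.4, -2709.7, -28161).
So ∂z/∂x = −n_x/n_z = 0.23097 and ∂z/∂y = −n_y/n_z = −0.09622.
Unit vector along 245° is (sin 245°, cos 245°) = (-0.9063, -0.4226).
Slope in that direction = a·(-0.9063) + b·(-0.4226) = −0.16867.
Apparent dip = arctan|0.16867| = 9.6° (true dip is 14.0°, so apparent ≤ true as expected).

9.6°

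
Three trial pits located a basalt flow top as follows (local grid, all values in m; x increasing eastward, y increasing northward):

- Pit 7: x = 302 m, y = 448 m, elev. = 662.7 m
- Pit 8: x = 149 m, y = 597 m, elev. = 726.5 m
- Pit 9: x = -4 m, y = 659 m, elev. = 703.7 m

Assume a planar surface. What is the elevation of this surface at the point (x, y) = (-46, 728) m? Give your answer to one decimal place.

749.2 m

Two edge vectors: Pit 7→Pit 8 = (-153, 149, 63.8), Pit 7→Pit 9 = (-306, 211, 41).
Normal n = (Pit 7→Pit 8) × (Pit 7→Pit 9) = (-7352.8, -13249.8, 13311).
So ∂z/∂x = −n_x/n_z = 0.55239 and ∂z/∂y = −n_y/n_z = 0.99540.
Intercept c from Pit 7: 662.7 − 166.82 − 445.94 = 49.94.
At (-46, 728): z = −25.4 + 724.7 + 49.94 = 749.2 m.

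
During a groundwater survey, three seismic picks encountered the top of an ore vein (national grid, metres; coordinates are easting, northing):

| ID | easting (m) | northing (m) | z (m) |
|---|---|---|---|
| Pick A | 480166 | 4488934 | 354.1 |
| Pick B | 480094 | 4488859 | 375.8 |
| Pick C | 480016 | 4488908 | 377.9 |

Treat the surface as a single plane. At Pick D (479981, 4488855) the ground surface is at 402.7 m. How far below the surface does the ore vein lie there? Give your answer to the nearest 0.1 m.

11.5 m

Two edge vectors: Pick A→Pick B = (-72, -75, 21.7), Pick A→Pick C = (-150, -26, 23.8).
Normal n = (Pick A→Pick B) × (Pick A→Pick C) = (-1220.8, -1541.4, -9378).
So ∂z/∂easting = −n_x/n_z = −0.130177010 and ∂z/∂northing = −n_y/n_z = −0.164363404.
Intercept c from Pick A: 354.1 + 62506.57 + 737816.47 = 800677.15.
At (479981, 4488855): z_contact = −62482.49 − 737803.49 + 800677.15 = 391.17 m.
Depth below ground = 402.7 − 391.17 = 11.5 m.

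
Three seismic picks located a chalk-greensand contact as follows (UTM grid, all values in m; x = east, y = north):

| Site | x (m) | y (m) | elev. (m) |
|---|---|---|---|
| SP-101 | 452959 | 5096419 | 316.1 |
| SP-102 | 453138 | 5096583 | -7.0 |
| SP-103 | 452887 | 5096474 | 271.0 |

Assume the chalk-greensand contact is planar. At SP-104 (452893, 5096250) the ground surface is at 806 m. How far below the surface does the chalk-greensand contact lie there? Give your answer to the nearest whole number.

Two edge vectors: SP-101→SP-102 = (179, 164, -323.1), SP-101→SP-103 = (-72, 55, -45.1).
Normal n = (SP-101→SP-102) × (SP-101→SP-103) = (10374.1, 31336.1, 21653).
So ∂z/∂x = −n_x/n_z = −0.47910682 and ∂z/∂y = −n_y/n_z = −1.44719438.
Intercept c from SP-101: 316.1 + 217015.75 + 7375508.96 = 7592840.80.
At (452893, 5096250): z_contact = −216984.1 − 7375264.4 + 7592840.80 = 592.3 m.
Depth below ground = 806 − 592.3 = 214 m.

214 m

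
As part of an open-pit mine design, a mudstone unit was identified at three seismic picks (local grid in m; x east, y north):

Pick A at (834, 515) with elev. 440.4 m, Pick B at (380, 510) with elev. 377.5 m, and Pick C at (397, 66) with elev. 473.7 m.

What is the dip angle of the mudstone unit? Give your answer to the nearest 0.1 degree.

Two edge vectors: Pick A→Pick B = (-454, -5, -62.9), Pick A→Pick C = (-437, -449, 33.3).
Normal n = (Pick A→Pick B) × (Pick A→Pick C) = (-28408.6, 42605.5, 201661).
So ∂z/∂x = −n_x/n_z = 0.14087 and ∂z/∂y = −n_y/n_z = −0.21127.
Gradient magnitude |∇z| = √(a² + b²) = √(0.01985 + 0.04464) = 0.25393.
True dip = arctan(0.25393) = 14.2°, dipping toward NNW (azimuth ≈ 326°).

14.2°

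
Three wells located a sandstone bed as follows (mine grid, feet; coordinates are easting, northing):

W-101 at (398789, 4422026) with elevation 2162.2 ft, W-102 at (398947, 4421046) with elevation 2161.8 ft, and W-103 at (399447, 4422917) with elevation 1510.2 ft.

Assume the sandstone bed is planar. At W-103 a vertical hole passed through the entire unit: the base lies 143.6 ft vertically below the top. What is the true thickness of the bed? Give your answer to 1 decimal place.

Let the plane be z = a·easting + b·northing + c.
W-102−W-101: 158a − 980b = −0.4;  W-103−W-101: 658a + 891b = −652.
Solving gives a = −0.81378, b = −0.13079.
|∇z| = √(a²+b²) = 0.82422, so dip δ = arctan(0.82422) = 39.50°.
True thickness = vertical thickness × cos δ = 143.6 × cos 39.50° = 110.8 ft.

110.8 ft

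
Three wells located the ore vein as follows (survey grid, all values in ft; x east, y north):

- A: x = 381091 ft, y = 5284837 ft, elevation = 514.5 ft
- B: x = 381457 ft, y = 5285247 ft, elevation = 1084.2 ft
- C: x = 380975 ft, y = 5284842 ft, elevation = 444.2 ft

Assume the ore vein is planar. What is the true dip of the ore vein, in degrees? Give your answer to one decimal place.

46.1°

Two edge vectors: A→B = (366, 410, 569.7), A→C = (-116, 5, -70.3).
Normal n = (A→B) × (A→C) = (-31671.5, -40355.4, 49390).
So ∂z/∂x = −n_x/n_z = 0.64125 and ∂z/∂y = −n_y/n_z = 0.81708.
Gradient magnitude |∇z| = √(a² + b²) = √(0.41121 + 0.66761) = 1.03866.
True dip = arctan(1.03866) = 46.1°, dipping toward SW (azimuth ≈ 218°).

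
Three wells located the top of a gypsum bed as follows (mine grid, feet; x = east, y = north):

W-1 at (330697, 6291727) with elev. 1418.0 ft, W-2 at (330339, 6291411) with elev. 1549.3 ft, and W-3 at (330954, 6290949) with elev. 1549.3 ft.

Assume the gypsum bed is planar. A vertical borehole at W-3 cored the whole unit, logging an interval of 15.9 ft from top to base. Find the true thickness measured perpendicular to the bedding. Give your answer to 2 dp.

Let the plane be z = a·x + b·y + c.
W-2−W-1: −358a − 316b = 131.3;  W-3−W-1: 257a − 778b = 131.3.
Solving gives a = −0.16863, b = −0.22447.
|∇z| = √(a²+b²) = 0.28075, so dip δ = arctan(0.28075) = 15.68°.
True thickness = vertical thickness × cos δ = 15.9 × cos 15.68° = 15.31 ft.

15.31 ft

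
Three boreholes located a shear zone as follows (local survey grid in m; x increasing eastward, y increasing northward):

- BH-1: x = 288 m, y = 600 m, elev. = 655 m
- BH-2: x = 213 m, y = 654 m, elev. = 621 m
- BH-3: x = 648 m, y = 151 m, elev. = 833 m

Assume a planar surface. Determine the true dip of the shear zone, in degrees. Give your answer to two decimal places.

22.04°

Two edge vectors: BH-1→BH-2 = (-75, 54, -34), BH-1→BH-3 = (360, -449, 178).
Normal n = (BH-1→BH-2) × (BH-1→BH-3) = (-5654, 1110, 14235).
So ∂z/∂x = −n_x/n_z = 0.39719 and ∂z/∂y = −n_y/n_z = −0.07798.
Gradient magnitude |∇z| = √(a² + b²) = √(0.15776 + 0.00608) = 0.40477.
True dip = arctan(0.40477) = 22.04°, dipping toward W (azimuth ≈ 281°).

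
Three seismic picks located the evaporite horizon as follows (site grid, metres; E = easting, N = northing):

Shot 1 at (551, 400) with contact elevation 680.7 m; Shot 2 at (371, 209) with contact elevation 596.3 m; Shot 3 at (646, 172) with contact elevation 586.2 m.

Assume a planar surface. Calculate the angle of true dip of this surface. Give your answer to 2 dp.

Two edge vectors: Shot 1→Shot 2 = (-180, -191, -84.4), Shot 1→Shot 3 = (95, -228, -94.5).
Normal n = (Shot 1→Shot 2) × (Shot 1→Shot 3) = (-1193.7, -25028, 59185).
So ∂z/∂E = −n_x/n_z = 0.02017 and ∂z/∂N = −n_y/n_z = 0.42288.
Gradient magnitude |∇z| = √(a² + b²) = √(0.00041 + 0.17883) = 0.42336.
True dip = arctan(0.42336) = 22.95°, dipping toward S (azimuth ≈ 183°).

22.95°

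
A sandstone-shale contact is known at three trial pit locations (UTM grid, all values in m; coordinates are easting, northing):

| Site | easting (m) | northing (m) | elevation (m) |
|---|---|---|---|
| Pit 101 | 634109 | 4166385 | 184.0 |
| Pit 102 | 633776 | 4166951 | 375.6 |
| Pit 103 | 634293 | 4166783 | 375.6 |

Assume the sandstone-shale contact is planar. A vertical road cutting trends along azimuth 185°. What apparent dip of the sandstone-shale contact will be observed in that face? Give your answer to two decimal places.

23.21°

Let the plane be z = a·easting + b·northing + c.
Pit 102−Pit 101: −333a + 566b = 191.6;  Pit 103−Pit 101: 184a + 398b = 191.6.
Solving gives a = 0.13600, b = 0.41853.
Unit vector along 185° is (sin 185°, cos 185°) = (-0.0872, -0.9962).
Slope in that direction = a·(-0.0872) + b·(-0.9962) = −0.42879.
Apparent dip = arctan|0.42879| = 23.21° (true dip is 23.8°, so apparent ≤ true as expected).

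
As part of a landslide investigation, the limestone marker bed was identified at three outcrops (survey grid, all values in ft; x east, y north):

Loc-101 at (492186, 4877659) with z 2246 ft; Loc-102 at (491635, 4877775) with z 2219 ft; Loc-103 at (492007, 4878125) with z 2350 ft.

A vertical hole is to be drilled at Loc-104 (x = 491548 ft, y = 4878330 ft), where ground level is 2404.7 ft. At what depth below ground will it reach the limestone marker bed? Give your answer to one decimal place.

Two edge vectors: Loc-101→Loc-102 = (-551, 116, -27), Loc-101→Loc-103 = (-179, 466, 104).
Normal n = (Loc-101→Loc-102) × (Loc-101→Loc-103) = (24646, 62137, -236002).
So ∂z/∂x = −n_x/n_z = 0.104431318 and ∂z/∂y = −n_y/n_z = 0.263290142.
Intercept c from Loc-101: 2246 − 51399.63 − 1284239.53 = −1333393.16.
At (491548, 4878330): z_contact = 51333.01 + 1284416.20 − 1333393.16 = 2356.04 ft.
Depth below ground = 2404.7 − 2356.04 = 48.7 ft.

48.7 ft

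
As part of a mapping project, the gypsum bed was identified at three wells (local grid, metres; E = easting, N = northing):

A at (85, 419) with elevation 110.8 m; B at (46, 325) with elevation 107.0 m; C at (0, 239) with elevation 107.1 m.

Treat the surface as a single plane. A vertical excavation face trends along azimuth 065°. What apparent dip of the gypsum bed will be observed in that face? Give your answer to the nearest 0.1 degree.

13.3°

Two edge vectors: A→B = (-39, -94, -3.8), A→C = (-85, -180, -3.7).
Normal n = (A→B) × (A→C) = (-336.2, 178.7, -970).
So ∂z/∂E = −n_x/n_z = −0.34660 and ∂z/∂N = −n_y/n_z = 0.18423.
Unit vector along 065° is (sin 65°, cos 65°) = (0.9063, 0.4226).
Slope in that direction = a·(0.9063) + b·(0.4226) = −0.23627.
Apparent dip = arctan|0.23627| = 13.3° (true dip is 21.4°, so apparent ≤ true as expected).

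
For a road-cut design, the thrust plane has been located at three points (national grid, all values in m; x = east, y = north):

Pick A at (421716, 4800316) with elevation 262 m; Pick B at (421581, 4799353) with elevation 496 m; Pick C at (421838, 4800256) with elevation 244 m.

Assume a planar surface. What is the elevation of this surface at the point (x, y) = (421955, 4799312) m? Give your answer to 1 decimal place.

Let the plane be z = a·x + b·y + c.
Pick B−Pick A: −135a − 963b = 234;  Pick C−Pick A: 122a − 60b = −18.
Solving gives a = −0.249820840, b = −0.207969041.
Then c = 262 − a·421716 − b·4800316 = 1103932.56.
At (421955, 4799312): z = −105413.2 − 998108.3 + 1103932.56 = 411.1 m.

411.1 m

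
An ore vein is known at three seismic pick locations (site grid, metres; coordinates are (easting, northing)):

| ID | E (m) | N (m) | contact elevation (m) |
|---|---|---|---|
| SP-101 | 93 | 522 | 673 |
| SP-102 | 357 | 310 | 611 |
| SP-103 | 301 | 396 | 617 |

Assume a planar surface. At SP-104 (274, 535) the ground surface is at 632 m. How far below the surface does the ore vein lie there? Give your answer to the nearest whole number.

Two edge vectors: SP-101→SP-102 = (264, -212, -62), SP-101→SP-103 = (208, -126, -56).
Normal n = (SP-101→SP-102) × (SP-101→SP-103) = (4060, 1888, 10832).
So ∂z/∂E = −n_x/n_z = −0.37482 and ∂z/∂N = −n_y/n_z = −0.17430.
Intercept c from SP-101: 673 + 34.86 + 90.98 = 798.84.
At (274, 535): z_contact = −102.7 − 93.2 + 798.84 = 602.9 m.
Depth below ground = 632 − 602.9 = 29 m.

29 m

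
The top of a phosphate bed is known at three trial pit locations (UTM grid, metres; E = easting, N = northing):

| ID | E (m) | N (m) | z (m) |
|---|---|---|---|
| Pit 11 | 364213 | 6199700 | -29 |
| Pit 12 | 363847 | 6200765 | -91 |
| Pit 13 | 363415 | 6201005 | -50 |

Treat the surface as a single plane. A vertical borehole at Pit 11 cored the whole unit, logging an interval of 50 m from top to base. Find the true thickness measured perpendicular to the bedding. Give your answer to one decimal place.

49.1 m

Let the plane be z = a·E + b·N + c.
Pit 12−Pit 11: −366a + 1065b = −62;  Pit 13−Pit 11: −798a + 1305b = −21.
Solving gives a = −0.15728, b = −0.11227.
|∇z| = √(a²+b²) = 0.19324, so dip δ = arctan(0.19324) = 10.94°.
True thickness = vertical thickness × cos δ = 50 × cos 10.94° = 49.1 m.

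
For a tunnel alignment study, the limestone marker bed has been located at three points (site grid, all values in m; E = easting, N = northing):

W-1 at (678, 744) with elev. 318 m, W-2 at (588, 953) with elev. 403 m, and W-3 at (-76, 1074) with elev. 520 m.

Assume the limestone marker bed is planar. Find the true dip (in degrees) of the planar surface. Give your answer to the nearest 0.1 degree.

Two edge vectors: W-1→W-2 = (-90, 209, 85), W-1→W-3 = (-754, 330, 202).
Normal n = (W-1→W-2) × (W-1→W-3) = (14168, -45910, 127886).
So ∂z/∂E = −n_x/n_z = −0.11079 and ∂z/∂N = −n_y/n_z = 0.35899.
Gradient magnitude |∇z| = √(a² + b²) = √(0.01227 + 0.12887) = 0.37570.
True dip = arctan(0.37570) = 20.6°, dipping toward SSE (azimuth ≈ 163°).

20.6°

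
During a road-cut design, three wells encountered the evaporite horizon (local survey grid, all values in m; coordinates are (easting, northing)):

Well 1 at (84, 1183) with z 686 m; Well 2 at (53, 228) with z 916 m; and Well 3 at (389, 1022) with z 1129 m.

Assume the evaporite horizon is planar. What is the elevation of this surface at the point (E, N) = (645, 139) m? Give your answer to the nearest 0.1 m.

Two edge vectors: Well 1→Well 2 = (-31, -955, 230), Well 1→Well 3 = (305, -161, 443).
Normal n = (Well 1→Well 2) × (Well 1→Well 3) = (-386035, 83883, 296266).
So ∂z/∂E = −n_x/n_z = 1.303001 and ∂z/∂N = −n_y/n_z = −0.283134.
Intercept c from Well 1: 686 − 109.45 + 334.95 = 911.50.
At (645, 139): z = 840.4 − 39.4 + 911.50 = 1712.6 m.

1712.6 m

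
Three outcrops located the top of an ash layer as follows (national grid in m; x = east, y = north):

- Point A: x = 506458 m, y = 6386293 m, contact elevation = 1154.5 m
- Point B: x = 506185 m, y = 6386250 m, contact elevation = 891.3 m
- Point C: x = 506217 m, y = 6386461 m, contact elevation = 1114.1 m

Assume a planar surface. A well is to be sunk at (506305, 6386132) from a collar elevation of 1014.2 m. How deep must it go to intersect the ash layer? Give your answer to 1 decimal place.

Let the plane be z = a·x + b·y + c.
Point B−Point A: −273a − 43b = −263.2;  Point C−Point A: −241a + 168b = −40.4.
Solving gives a = 0.817308411, b = 0.931972184.
Then c = 1154.5 − a·506458 − b·6386293 = −6364625.32.
At (506305, 6386132): z_contact = 413807.33 + 5951697.39 − 6364625.32 = 879.40 m.
Depth below ground = 1014.2 − 879.40 = 134.8 m.

134.8 m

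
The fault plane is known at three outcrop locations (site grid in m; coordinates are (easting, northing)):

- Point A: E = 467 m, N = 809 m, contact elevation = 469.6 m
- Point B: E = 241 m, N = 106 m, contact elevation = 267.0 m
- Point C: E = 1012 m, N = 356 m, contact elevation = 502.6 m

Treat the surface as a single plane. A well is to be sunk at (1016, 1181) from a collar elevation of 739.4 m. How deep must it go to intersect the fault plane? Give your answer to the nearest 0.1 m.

Let the plane be z = a·E + b·N + c.
Point B−Point A: −226a − 703b = −202.6;  Point C−Point A: 545a − 453b = 33.
Solving gives a = 0.236815, b = 0.212062.
Then c = 469.6 − a·467 − b·809 = 187.45.
At (1016, 1181): z_contact = 240.60 + 250.45 + 187.45 = 678.50 m.
Depth below ground = 739.4 − 678.50 = 60.9 m.

60.9 m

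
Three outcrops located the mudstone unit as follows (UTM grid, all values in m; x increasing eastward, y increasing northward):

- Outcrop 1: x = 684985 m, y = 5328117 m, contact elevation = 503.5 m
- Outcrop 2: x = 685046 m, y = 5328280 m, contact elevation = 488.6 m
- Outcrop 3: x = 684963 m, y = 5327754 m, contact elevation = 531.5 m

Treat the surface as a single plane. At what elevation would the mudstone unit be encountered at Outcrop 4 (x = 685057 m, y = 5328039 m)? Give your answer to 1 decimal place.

Let the plane be z = a·x + b·y + c.
Outcrop 2−Outcrop 1: 61a + 163b = −14.9;  Outcrop 3−Outcrop 1: −22a − 363b = 28.
Solving gives a = −0.045519211, b = −0.074376246.
Then c = 503.5 − a·684985 − b·5328117 = 427968.82.
At (685057, 5328039): z = −31183.3 − 396279.5 + 427968.82 = 506.0 m.

506.0 m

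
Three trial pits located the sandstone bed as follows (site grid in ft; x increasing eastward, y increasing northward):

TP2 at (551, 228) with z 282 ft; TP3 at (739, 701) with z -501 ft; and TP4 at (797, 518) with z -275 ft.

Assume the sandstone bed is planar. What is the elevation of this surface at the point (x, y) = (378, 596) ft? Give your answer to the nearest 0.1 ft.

Two edge vectors: TP2→TP3 = (188, 473, -783), TP2→TP4 = (246, 290, -557).
Normal n = (TP2→TP3) × (TP2→TP4) = (-36391, -87902, -61838).
So ∂z/∂x = −n_x/n_z = −0.58849 and ∂z/∂y = −n_y/n_z = −1.42149.
Intercept c from TP2: 282 + 324.26 + 324.10 = 930.36.
At (378, 596): z = −222.4 − 847.2 + 930.36 = -139.3 ft.

-139.3 ft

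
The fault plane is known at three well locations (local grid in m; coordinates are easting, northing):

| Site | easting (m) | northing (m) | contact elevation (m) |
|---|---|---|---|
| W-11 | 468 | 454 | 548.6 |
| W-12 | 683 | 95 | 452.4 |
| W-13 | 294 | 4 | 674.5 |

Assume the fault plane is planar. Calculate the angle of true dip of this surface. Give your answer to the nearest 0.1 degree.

Two edge vectors: W-11→W-12 = (215, -359, -96.2), W-11→W-13 = (-174, -450, 125.9).
Normal n = (W-11→W-12) × (W-11→W-13) = (-88488.1, -10329.7, -159216).
So ∂z/∂easting = −n_x/n_z = −0.55577 and ∂z/∂northing = −n_y/n_z = −0.06488.
Gradient magnitude |∇z| = √(a² + b²) = √(0.30888 + 0.00421) = 0.55955.
True dip = arctan(0.55955) = 29.2°, dipping toward E (azimuth ≈ 083°).

29.2°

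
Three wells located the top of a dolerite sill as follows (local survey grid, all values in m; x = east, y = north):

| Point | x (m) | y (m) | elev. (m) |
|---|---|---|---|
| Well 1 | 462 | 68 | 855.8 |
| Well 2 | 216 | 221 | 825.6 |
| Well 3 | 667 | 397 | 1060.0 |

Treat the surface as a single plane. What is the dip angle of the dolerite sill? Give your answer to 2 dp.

Let the plane be z = a·x + b·y + c.
Well 2−Well 1: −246a + 153b = −30.2;  Well 3−Well 1: 205a + 329b = 204.2.
Solving gives a = 0.36669, b = 0.39219.
Gradient magnitude |∇z| = √(a² + b²) = √(0.13446 + 0.15381) = 0.53691.
True dip = arctan(0.53691) = 28.23°, dipping toward SW (azimuth ≈ 223°).

28.23°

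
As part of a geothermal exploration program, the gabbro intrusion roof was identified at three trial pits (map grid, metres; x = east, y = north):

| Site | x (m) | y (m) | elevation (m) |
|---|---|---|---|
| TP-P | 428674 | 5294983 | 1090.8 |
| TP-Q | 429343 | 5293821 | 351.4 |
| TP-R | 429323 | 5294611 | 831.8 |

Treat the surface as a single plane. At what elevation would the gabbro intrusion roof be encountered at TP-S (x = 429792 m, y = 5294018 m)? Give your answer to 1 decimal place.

447.9 m

Two edge vectors: TP-P→TP-Q = (669, -1162, -739.4), TP-P→TP-R = (649, -372, -259).
Normal n = (TP-P→TP-Q) × (TP-P→TP-R) = (25901.2, -306599.6, 505270).
So ∂z/∂x = −n_x/n_z = −0.051262097 and ∂z/∂y = −n_y/n_z = 0.606803491.
Intercept c from TP-P: 1090.8 + 21974.73 − 3213014.17 = −3189948.64.
At (429792, 5294018): z = −22032.0 + 3212428.6 − 3189948.64 = 447.9 m.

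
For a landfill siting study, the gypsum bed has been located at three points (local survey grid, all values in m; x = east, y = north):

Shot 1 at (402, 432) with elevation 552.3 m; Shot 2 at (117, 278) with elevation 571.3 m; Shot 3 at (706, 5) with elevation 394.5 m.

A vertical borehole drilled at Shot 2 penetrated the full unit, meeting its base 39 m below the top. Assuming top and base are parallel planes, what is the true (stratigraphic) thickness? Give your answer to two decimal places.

37.34 m

Let the plane be z = a·x + b·y + c.
Shot 2−Shot 1: −285a − 154b = 19;  Shot 3−Shot 1: 304a − 427b = −157.8.
Solving gives a = −0.19236, b = 0.23261.
|∇z| = √(a²+b²) = 0.30184, so dip δ = arctan(0.30184) = 16.80°.
True thickness = vertical thickness × cos δ = 39 × cos 16.80° = 37.34 m.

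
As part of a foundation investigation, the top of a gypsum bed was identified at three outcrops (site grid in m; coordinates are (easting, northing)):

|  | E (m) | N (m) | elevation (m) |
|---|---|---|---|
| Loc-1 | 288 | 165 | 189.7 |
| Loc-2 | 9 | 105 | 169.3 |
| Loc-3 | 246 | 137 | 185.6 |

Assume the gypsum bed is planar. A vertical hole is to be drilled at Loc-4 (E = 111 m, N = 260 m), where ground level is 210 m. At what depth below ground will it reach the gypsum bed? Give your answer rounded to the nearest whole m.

26 m

Two edge vectors: Loc-1→Loc-2 = (-279, -60, -20.4), Loc-1→Loc-3 = (-42, -28, -4.1).
Normal n = (Loc-1→Loc-2) × (Loc-1→Loc-3) = (-325.2, -287.1, 5292).
So ∂z/∂E = −n_x/n_z = 0.06145 and ∂z/∂N = −n_y/n_z = 0.05425.
Intercept c from Loc-1: 189.7 − 17.70 − 8.95 = 163.05.
At (111, 260): z_contact = 6.8 + 14.1 + 163.05 = 184.0 m.
Depth below ground = 210 − 184.0 = 26 m.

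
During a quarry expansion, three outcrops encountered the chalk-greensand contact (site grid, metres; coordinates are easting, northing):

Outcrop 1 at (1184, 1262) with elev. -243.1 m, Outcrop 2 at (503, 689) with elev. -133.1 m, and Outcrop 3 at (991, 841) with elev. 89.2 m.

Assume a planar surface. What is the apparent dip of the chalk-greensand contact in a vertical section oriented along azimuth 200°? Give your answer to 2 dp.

Two edge vectors: Outcrop 1→Outcrop 2 = (-681, -573, 110), Outcrop 1→Outcrop 3 = (-193, -421, 332.3).
Normal n = (Outcrop 1→Outcrop 2) × (Outcrop 1→Outcrop 3) = (-144097.9, 205066.3, 176112).
So ∂z/∂easting = −n_x/n_z = 0.81822 and ∂z/∂northing = −n_y/n_z = −1.16441.
Unit vector along 200° is (sin 200°, cos 200°) = (-0.3420, -0.9397).
Slope in that direction = a·(-0.3420) + b·(-0.9397) = 0.81434.
Apparent dip = arctan|0.81434| = 39.16° (true dip is 54.9°, so apparent ≤ true as expected).

39.16°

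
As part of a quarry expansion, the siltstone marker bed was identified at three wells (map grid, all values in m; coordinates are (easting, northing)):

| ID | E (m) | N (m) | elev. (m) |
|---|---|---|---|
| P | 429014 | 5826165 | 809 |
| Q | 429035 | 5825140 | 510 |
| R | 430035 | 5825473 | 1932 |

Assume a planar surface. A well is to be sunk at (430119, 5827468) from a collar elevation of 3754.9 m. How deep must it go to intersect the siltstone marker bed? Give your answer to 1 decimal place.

1076.6 m

Let the plane be z = a·E + b·N + c.
Q−P: 21a − 1025b = −299;  R−P: 1021a − 692b = 1123.
Solving gives a = 1.315883926, b = 0.318666890.
Then c = 809 − a·429014 − b·5826165 = −2420329.51.
At (430119, 5827468): z_contact = 565986.68 + 1857021.11 − 2420329.51 = 2678.27 m.
Depth below ground = 3754.9 − 2678.27 = 1076.6 m.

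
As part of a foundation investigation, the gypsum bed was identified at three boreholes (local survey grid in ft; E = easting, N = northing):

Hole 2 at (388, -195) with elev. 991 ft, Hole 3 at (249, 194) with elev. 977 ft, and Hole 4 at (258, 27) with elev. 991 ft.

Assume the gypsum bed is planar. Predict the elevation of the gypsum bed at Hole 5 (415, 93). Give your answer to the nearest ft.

960 ft

Let the plane be z = a·E + b·N + c.
Hole 3−Hole 2: −139a + 389b = −14;  Hole 4−Hole 2: −130a + 222b = 0.
Solving gives a = −0.15767, b = −0.09233.
Then c = 991 − a·388 − b·-195 = 1034.17.
At (415, 93): z = −65.4 − 8.6 + 1034.17 = 960.2 ft.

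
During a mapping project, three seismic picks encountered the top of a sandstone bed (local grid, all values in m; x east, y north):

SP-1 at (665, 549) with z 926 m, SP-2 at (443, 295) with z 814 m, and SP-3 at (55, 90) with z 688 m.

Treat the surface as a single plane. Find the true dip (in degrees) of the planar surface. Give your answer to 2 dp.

Two edge vectors: SP-1→SP-2 = (-222, -254, -112), SP-1→SP-3 = (-610, -459, -238).
Normal n = (SP-1→SP-2) × (SP-1→SP-3) = (9044, 15484, -53042).
So ∂z/∂x = −n_x/n_z = 0.17051 and ∂z/∂y = −n_y/n_z = 0.29192.
Gradient magnitude |∇z| = √(a² + b²) = √(0.02907 + 0.08522) = 0.33807.
True dip = arctan(0.33807) = 18.68°, dipping toward SSW (azimuth ≈ 210°).

18.68°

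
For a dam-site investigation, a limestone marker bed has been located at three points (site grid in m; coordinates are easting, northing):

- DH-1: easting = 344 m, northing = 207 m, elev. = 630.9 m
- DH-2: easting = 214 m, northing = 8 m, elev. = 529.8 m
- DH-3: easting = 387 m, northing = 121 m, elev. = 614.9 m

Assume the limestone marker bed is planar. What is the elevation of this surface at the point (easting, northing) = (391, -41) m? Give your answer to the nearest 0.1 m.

Two edge vectors: DH-1→DH-2 = (-130, -199, -101.1), DH-1→DH-3 = (43, -86, -16).
Normal n = (DH-1→DH-2) × (DH-1→DH-3) = (-5510.6, -6427.3, 19737).
So ∂z/∂easting = −n_x/n_z = 0.27920 and ∂z/∂northing = −n_y/n_z = 0.32565.
Intercept c from DH-1: 630.9 − 96.05 − 67.41 = 467.45.
At (391, -41): z = 109.2 − 13.4 + 467.45 = 563.3 m.

563.3 m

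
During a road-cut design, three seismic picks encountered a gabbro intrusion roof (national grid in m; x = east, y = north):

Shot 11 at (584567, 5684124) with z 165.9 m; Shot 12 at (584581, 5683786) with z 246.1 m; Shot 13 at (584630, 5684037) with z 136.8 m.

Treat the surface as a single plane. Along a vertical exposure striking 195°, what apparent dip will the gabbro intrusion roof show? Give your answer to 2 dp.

25.62°

Let the plane be z = a·x + b·y + c.
Shot 12−Shot 11: 14a − 338b = 80.2;  Shot 13−Shot 11: 63a − 87b = −29.1.
Solving gives a = −0.83748, b = −0.27197.
Unit vector along 195° is (sin 195°, cos 195°) = (-0.2588, -0.9659).
Slope in that direction = a·(-0.2588) + b·(-0.9659) = 0.47945.
Apparent dip = arctan|0.47945| = 25.62° (true dip is 41.4°, so apparent ≤ true as expected).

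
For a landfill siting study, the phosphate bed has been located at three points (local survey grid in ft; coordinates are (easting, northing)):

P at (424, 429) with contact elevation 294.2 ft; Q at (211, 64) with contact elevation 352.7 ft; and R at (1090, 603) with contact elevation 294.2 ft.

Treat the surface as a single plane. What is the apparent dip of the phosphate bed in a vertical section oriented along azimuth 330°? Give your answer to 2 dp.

10.67°

Let the plane be z = a·E + b·N + c.
Q−P: −213a − 365b = 58.5;  R−P: 666a + 174b = 0.
Solving gives a = 0.04941, b = −0.18911.
Unit vector along 330° is (sin 330°, cos 330°) = (-0.5000, 0.8660).
Slope in that direction = a·(-0.5000) + b·(0.8660) = −0.18847.
Apparent dip = arctan|0.18847| = 10.67° (true dip is 11.1°, so apparent ≤ true as expected).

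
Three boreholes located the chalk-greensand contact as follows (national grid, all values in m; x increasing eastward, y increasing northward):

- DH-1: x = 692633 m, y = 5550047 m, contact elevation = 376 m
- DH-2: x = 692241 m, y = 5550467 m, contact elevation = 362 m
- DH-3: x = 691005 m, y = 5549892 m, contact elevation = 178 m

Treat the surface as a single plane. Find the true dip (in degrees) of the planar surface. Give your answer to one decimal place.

7.8°

Let the plane be z = a·x + b·y + c.
DH-2−DH-1: −392a + 420b = −14;  DH-3−DH-1: −1628a − 155b = −198.
Solving gives a = 0.11461, b = 0.07364.
Gradient magnitude |∇z| = √(a² + b²) = √(0.01314 + 0.00542) = 0.13623.
True dip = arctan(0.13623) = 7.8°, dipping toward WSW (azimuth ≈ 237°).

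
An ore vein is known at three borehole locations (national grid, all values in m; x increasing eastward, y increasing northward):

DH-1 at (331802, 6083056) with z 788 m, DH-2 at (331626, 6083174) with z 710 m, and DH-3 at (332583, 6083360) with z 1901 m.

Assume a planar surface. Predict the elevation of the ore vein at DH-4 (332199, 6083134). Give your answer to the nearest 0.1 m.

1282.9 m

Two edge vectors: DH-1→DH-2 = (-176, 118, -78), DH-1→DH-3 = (781, 304, 1113).
Normal n = (DH-1→DH-2) × (DH-1→DH-3) = (155046, 134970, -145662).
So ∂z/∂x = −n_x/n_z = 1.064423117 and ∂z/∂y = −n_y/n_z = 0.926597191.
Intercept c from DH-1: 788 − 353177.72 − 5636542.60 = −5988932.32.
At (332199, 6083134): z = 353600.3 + 5636614.9 − 5988932.32 = 1282.9 m.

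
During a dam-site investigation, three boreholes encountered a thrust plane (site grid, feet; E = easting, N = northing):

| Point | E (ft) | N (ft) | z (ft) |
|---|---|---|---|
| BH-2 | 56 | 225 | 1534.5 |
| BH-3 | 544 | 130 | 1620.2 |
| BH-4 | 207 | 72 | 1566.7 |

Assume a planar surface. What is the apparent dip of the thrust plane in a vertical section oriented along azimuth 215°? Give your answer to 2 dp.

Two edge vectors: BH-2→BH-3 = (488, -95, 85.7), BH-2→BH-4 = (151, -153, 32.2).
Normal n = (BH-2→BH-3) × (BH-2→BH-4) = (10053.1, -2772.9, -60319).
So ∂z/∂E = −n_x/n_z = 0.16667 and ∂z/∂N = −n_y/n_z = −0.04597.
Unit vector along 215° is (sin 215°, cos 215°) = (-0.5736, -0.8192).
Slope in that direction = a·(-0.5736) + b·(-0.8192) = −0.05794.
Apparent dip = arctan|0.05794| = 3.32° (true dip is 9.8°, so apparent ≤ true as expected).

3.32°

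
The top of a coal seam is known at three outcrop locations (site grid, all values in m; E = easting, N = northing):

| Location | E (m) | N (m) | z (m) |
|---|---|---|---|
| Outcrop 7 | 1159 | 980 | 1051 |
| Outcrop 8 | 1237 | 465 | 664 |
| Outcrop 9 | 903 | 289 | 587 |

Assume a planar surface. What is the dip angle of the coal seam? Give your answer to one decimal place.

36.7°

Let the plane be z = a·E + b·N + c.
Outcrop 8−Outcrop 7: 78a − 515b = −387;  Outcrop 9−Outcrop 7: −256a − 691b = −464.
Solving gives a = −0.15321, b = 0.72825.
Gradient magnitude |∇z| = √(a² + b²) = √(0.02347 + 0.53035) = 0.74419.
True dip = arctan(0.74419) = 36.7°, dipping toward SSE (azimuth ≈ 168°).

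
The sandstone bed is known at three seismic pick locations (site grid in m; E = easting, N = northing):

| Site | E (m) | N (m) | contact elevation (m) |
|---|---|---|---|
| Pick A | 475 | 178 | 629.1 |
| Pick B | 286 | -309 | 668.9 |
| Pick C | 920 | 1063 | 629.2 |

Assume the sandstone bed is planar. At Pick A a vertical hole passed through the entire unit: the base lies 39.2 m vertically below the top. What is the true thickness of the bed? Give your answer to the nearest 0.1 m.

Two edge vectors: Pick A→Pick B = (-189, -487, 39.8), Pick A→Pick C = (445, 885, 0.1).
Normal n = (Pick A→Pick B) × (Pick A→Pick C) = (-35271.7, 17729.9, 49450).
So ∂z/∂E = −n_x/n_z = 0.71328 and ∂z/∂N = −n_y/n_z = −0.35854.
|∇z| = √(a²+b²) = 0.79832, so dip δ = arctan(0.79832) = 38.60°.
True thickness = vertical thickness × cos δ = 39.2 × cos 38.60° = 30.6 m.

30.6 m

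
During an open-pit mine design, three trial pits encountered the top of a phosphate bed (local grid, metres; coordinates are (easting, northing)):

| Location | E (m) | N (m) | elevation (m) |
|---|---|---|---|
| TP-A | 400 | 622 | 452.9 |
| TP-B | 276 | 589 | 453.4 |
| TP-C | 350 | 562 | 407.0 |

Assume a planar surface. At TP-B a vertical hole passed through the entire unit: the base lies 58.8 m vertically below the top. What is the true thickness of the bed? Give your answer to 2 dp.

41.11 m

Let the plane be z = a·E + b·N + c.
TP-B−TP-A: −124a − 33b = 0.5;  TP-C−TP-A: −50a − 60b = −45.9.
Solving gives a = −0.26679, b = 0.98732.
|∇z| = √(a²+b²) = 1.02273, so dip δ = arctan(1.02273) = 45.64°.
True thickness = vertical thickness × cos δ = 58.8 × cos 45.64° = 41.11 m.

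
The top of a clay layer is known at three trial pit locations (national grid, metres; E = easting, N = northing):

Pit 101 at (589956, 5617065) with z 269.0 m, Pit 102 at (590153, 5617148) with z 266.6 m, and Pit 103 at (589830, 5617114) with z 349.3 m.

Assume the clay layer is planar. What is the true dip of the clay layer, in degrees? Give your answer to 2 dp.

40.10°

Let the plane be z = a·E + b·N + c.
Pit 102−Pit 101: 197a + 83b = −2.4;  Pit 103−Pit 101: −126a + 49b = 80.3.
Solving gives a = −0.33725, b = 0.77155.
Gradient magnitude |∇z| = √(a² + b²) = √(0.11374 + 0.59529) = 0.84204.
True dip = arctan(0.84204) = 40.10°, dipping toward SSE (azimuth ≈ 156°).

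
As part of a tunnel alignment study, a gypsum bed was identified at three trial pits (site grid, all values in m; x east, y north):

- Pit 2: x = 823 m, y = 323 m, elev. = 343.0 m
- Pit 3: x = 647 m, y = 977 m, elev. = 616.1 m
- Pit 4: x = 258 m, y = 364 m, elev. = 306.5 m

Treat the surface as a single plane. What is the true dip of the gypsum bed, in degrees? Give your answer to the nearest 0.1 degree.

24.4°

Let the plane be z = a·x + b·y + c.
Pit 3−Pit 2: −176a + 654b = 273.1;  Pit 4−Pit 2: −565a + 41b = −36.5.
Solving gives a = 0.09679, b = 0.44363.
Gradient magnitude |∇z| = √(a² + b²) = √(0.00937 + 0.19681) = 0.45407.
True dip = arctan(0.45407) = 24.4°, dipping toward SSW (azimuth ≈ 192°).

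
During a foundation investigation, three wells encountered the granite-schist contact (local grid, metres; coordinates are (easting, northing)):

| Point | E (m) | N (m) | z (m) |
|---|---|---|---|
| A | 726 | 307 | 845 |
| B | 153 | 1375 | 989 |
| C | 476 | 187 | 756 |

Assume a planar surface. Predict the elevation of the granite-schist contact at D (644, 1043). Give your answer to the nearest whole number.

Let the plane be z = a·E + b·N + c.
B−A: −573a + 1068b = 144;  C−A: −250a − 120b = −89.
Solving gives a = 0.23163, b = 0.25910.
Then c = 845 − a·726 − b·307 = 597.29.
At (644, 1043): z = 149.2 + 270.2 + 597.29 = 1016.7 m.

1017 m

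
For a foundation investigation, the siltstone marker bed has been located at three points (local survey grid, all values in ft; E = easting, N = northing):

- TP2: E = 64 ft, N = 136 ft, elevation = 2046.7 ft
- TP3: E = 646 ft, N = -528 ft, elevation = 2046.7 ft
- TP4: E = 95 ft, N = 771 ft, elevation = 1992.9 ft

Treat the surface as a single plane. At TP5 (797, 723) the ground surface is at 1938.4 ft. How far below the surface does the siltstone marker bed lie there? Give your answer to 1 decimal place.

Two edge vectors: TP2→TP3 = (582, -664, 0), TP2→TP4 = (31, 635, -53.8).
Normal n = (TP2→TP3) × (TP2→TP4) = (35723.2, 31311.6, 390154).
So ∂z/∂E = −n_x/n_z = −0.09156 and ∂z/∂N = −n_y/n_z = −0.08025.
Intercept c from TP2: 2046.7 + 5.86 + 10.91 = 2063.47.
At (797, 723): z_contact = −72.97 − 58.02 + 2063.47 = 1932.48 ft.
Depth below ground = 1938.4 − 1932.48 = 5.9 ft.

5.9 ft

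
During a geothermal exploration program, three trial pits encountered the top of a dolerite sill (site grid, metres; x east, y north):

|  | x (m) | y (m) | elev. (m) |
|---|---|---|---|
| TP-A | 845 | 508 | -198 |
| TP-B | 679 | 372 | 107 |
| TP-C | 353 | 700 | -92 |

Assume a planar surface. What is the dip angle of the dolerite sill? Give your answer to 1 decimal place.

Let the plane be z = a·x + b·y + c.
TP-B−TP-A: −166a − 136b = 305;  TP-C−TP-A: −492a + 192b = 106.
Solving gives a = −0.73874, b = −1.34095.
Gradient magnitude |∇z| = √(a² + b²) = √(0.54574 + 1.79814) = 1.53097.
True dip = arctan(1.53097) = 56.8°, dipping toward NNE (azimuth ≈ 029°).

56.8°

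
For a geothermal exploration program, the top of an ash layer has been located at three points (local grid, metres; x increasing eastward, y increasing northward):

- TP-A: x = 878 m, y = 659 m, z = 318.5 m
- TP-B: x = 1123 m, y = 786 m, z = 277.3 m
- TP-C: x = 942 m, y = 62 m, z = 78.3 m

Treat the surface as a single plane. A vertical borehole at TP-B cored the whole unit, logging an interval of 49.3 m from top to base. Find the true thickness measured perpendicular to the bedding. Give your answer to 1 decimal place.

43.9 m

Two edge vectors: TP-A→TP-B = (245, 127, -41.2), TP-A→TP-C = (64, -597, -240.2).
Normal n = (TP-A→TP-B) × (TP-A→TP-C) = (-55101.8, 56212.2, -154393).
So ∂z/∂x = −n_x/n_z = −0.35689 and ∂z/∂y = −n_y/n_z = 0.36409.
|∇z| = √(a²+b²) = 0.50983, so dip δ = arctan(0.50983) = 27.01°.
True thickness = vertical thickness × cos δ = 49.3 × cos 27.01° = 43.9 m.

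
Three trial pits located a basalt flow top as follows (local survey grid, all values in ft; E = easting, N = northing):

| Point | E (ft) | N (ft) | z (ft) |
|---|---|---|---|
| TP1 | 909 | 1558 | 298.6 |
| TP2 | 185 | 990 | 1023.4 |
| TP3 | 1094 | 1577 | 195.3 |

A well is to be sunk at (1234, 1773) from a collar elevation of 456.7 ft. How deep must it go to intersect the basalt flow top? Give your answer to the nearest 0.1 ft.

457.5 ft

Let the plane be z = a·E + b·N + c.
TP2−TP1: −724a − 568b = 724.8;  TP3−TP1: 185a + 19b = −103.3.
Solving gives a = −0.491691, b = −0.649323.
Then c = 298.6 − a·909 − b·1558 = 1757.19.
At (1234, 1773): z_contact = −606.75 − 1151.25 + 1757.19 = -0.80 ft.
Depth below ground = 456.7 − (-0.80) = 457.5 ft.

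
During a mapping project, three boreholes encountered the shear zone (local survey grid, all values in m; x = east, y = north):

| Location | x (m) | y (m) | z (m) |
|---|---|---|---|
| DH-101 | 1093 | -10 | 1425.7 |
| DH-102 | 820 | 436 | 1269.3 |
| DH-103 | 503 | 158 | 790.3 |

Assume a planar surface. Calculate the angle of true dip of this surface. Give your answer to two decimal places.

Two edge vectors: DH-101→DH-102 = (-273, 446, -156.4), DH-101→DH-103 = (-590, 168, -635.4).
Normal n = (DH-101→DH-102) × (DH-101→DH-103) = (-257113.2, -81188.2, 217276).
So ∂z/∂x = −n_x/n_z = 1.18335 and ∂z/∂y = −n_y/n_z = 0.37366.
Gradient magnitude |∇z| = √(a² + b²) = √(1.40031 + 0.13962) = 1.24094.
True dip = arctan(1.24094) = 51.14°, dipping toward WSW (azimuth ≈ 252°).

51.14°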